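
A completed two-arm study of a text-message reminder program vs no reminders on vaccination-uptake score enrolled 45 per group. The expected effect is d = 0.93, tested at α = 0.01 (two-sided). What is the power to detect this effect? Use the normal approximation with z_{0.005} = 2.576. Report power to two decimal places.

For two equal groups, power = Φ(d·√(n/2) − z_{α/2}).
d·√(n/2) = 0.93 × √(45/2) = 0.93 × 4.743 = 4.411.
z_β = 4.411 − 2.576 = 1.835.
Power = Φ(1.835) = 0.967.

power ≈ 0.97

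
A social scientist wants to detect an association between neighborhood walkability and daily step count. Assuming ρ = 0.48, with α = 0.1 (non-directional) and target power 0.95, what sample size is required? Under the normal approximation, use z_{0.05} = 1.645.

n = 43

Fisher's z: C = ½·ln((1+r)/(1−r)) = ½·ln(2.8462) = 0.5230.
n = ((z_{α/2} + z_β)/C)² + 3.
(1.645 + 1.645) / 0.5230 = 3.290 / 0.5230 = 6.291.
n = 6.291² + 3 = 39.57 + 3 = 42.6.
Round up.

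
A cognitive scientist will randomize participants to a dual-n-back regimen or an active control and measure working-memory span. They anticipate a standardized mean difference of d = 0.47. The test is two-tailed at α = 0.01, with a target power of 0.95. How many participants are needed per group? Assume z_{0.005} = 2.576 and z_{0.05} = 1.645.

n = 162 per group

For two independent groups with equal n: n = 2·((z_{α/2} + z_β) / d)².
z_{α/2} + z_β = 2.576 + 1.645 = 4.221.
n = 2 × (4.221 / 0.47)² = 2 × 8.981² = 2 × 80.66 = 161.3.
Round up to the next whole participant.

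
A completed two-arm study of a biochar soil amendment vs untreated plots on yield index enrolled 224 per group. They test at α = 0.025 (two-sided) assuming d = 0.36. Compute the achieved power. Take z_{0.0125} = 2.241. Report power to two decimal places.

power ≈ 0.94

For two equal groups, power = Φ(d·√(n/2) − z_{α/2}).
d·√(n/2) = 0.36 × √(224/2) = 0.36 × 10.583 = 3.810.
z_β = 3.810 − 2.241 = 1.569.
Power = Φ(1.569) = 0.942.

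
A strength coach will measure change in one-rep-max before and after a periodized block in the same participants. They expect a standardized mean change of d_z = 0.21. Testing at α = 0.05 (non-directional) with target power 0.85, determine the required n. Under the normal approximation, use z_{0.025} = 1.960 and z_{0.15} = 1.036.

n = 204 pairs

For a paired (one-sample on differences) test: n = ((z_{α/2} + z_β) / d)².
z_{α/2} + z_β = 1.960 + 1.036 = 2.996.
n = (2.996 / 0.21)² = 14.267² = 203.54.
Round up.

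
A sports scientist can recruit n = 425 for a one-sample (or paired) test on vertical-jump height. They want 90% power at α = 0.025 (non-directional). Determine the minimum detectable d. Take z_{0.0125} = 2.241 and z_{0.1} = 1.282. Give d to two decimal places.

d_min ≈ 0.17

For a single sample (or paired design) of n = 425: d_min = (z_{α/2} + z_β)/√n.
z-sum = 2.241 + 1.282 = 3.523.
d_min = 3.523 / √425 = 3.523 / 20.616 = 0.171.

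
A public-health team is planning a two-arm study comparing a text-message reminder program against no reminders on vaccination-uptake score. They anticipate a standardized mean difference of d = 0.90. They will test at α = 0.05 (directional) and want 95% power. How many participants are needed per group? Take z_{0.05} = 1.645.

n = 27 per group

For two independent groups with equal n: n = 2·((z_{α} + z_β) / d)².
z_{α} + z_β = 1.645 + 1.645 = 3.290.
n = 2 × (3.290 / 0.90)² = 2 × 3.656² = 2 × 13.36 = 26.7.
Round up to the next whole participant.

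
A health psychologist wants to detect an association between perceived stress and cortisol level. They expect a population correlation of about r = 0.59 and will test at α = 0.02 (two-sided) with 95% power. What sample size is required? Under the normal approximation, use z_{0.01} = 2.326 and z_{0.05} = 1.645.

n = 38

Fisher's z: C = ½·ln((1+r)/(1−r)) = ½·ln(3.8780) = 0.6777.
n = ((z_{α/2} + z_β)/C)² + 3.
(2.326 + 1.645) / 0.6777 = 3.971 / 0.6777 = 5.860.
n = 5.860² + 3 = 34.33 + 3 = 37.3.
Round up.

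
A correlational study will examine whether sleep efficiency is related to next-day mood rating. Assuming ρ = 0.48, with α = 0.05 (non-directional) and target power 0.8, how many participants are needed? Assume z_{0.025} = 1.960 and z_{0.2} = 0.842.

Fisher's z: C = ½·ln((1+r)/(1−r)) = ½·ln(2.8462) = 0.5230.
n = ((z_{α/2} + z_β)/C)² + 3.
(1.960 + 0.842) / 0.5230 = 2.802 / 0.5230 = 5.358.
n = 5.358² + 3 = 28.70 + 3 = 31.7.
Round up.

n = 32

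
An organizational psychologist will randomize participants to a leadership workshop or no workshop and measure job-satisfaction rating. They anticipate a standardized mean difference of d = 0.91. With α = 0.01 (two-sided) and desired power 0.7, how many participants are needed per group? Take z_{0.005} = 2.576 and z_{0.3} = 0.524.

For two independent groups with equal n: n = 2·((z_{α/2} + z_β) / d)².
z_{α/2} + z_β = 2.576 + 0.524 = 3.100.
n = 2 × (3.100 / 0.91)² = 2 × 3.407² = 2 × 11.60 = 23.2.
Round up to the next whole participant.

n = 24 per group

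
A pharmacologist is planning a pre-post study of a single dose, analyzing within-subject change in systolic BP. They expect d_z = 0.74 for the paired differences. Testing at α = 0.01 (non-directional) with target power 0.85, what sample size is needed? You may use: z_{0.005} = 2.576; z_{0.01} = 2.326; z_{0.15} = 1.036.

n = 24 pairs

For a paired (one-sample on differences) test: n = ((z_{α/2} + z_β) / d)².
z_{α/2} + z_β = 2.576 + 1.036 = 3.612.
n = (3.612 / 0.74)² = 4.881² = 23.82.
Round up.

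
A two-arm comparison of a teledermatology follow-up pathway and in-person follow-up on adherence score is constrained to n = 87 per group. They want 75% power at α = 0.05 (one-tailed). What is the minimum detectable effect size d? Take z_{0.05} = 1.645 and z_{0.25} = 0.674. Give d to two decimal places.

d_min ≈ 0.35

For two independent groups of n = 87 each: d_min = (z_{α} + z_β)·√(2/n).
z-sum = 1.645 + 0.674 = 2.319.
d_min = 2.319 × √(2/87) = 2.319 × 0.1516 = 0.352.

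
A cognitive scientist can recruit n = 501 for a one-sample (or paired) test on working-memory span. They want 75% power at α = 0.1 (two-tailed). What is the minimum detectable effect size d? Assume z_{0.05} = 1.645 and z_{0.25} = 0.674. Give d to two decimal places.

For a single sample (or paired design) of n = 501: d_min = (z_{α/2} + z_β)/√n.
z-sum = 1.645 + 0.674 = 2.319.
d_min = 2.319 / √501 = 2.319 / 22.383 = 0.104.

d_min ≈ 0.10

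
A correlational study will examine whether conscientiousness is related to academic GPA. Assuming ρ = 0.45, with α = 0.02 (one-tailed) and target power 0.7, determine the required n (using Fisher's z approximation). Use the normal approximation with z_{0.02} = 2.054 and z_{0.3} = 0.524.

Fisher's z: C = ½·ln((1+r)/(1−r)) = ½·ln(2.6364) = 0.4847.
n = ((z_{α} + z_β)/C)² + 3.
(2.054 + 0.524) / 0.4847 = 2.578 / 0.4847 = 5.319.
n = 5.319² + 3 = 28.29 + 3 = 31.3.
Round up.

n = 32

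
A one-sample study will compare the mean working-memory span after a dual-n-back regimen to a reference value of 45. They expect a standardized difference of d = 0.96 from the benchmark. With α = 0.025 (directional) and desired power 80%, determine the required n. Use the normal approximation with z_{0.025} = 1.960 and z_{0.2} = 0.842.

For a one-sample test: n = ((z_{α} + z_β) / d)².
z_{α} + z_β = 1.960 + 0.842 = 2.802.
n = (2.802 / 0.96)² = 2.919² = 8.52.
Round up.

n = 9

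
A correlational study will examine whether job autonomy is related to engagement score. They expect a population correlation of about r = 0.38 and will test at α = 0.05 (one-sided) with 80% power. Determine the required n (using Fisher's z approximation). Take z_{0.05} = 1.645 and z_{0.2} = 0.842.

n = 42

Fisher's z: C = ½·ln((1+r)/(1−r)) = ½·ln(2.2258) = 0.4001.
n = ((z_{α} + z_β)/C)² + 3.
(1.645 + 0.842) / 0.4001 = 2.487 / 0.4001 = 6.216.
n = 6.216² + 3 = 38.64 + 3 = 41.6.
Round up.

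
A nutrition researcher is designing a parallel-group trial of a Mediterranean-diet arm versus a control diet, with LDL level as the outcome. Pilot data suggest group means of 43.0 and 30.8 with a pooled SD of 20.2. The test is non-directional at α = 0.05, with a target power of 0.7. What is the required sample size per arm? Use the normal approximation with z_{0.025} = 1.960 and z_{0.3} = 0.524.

n = 34 per group

Cohen's d = |M₁ − M₂| / SD_pooled = |43.0 − 30.8| / 20.2 = 12.2 / 20.2 = 0.604.
For two independent groups with equal n: n = 2·((z_{α/2} + z_β) / d)².
z_{α/2} + z_β = 1.960 + 0.524 = 2.484.
n = 2 × (2.484 / 0.604)² = 2 × 4.113² = 2 × 16.91 = 33.8.
Round up to the next whole participant.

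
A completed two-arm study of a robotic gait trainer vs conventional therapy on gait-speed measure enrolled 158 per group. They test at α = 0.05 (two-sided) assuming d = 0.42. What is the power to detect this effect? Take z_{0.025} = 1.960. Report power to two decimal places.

For two equal groups, power = Φ(d·√(n/2) − z_{α/2}).
d·√(n/2) = 0.42 × √(158/2) = 0.42 × 8.888 = 3.733.
z_β = 3.733 − 1.960 = 1.773.
Power = Φ(1.773) = 0.962.

power ≈ 0.96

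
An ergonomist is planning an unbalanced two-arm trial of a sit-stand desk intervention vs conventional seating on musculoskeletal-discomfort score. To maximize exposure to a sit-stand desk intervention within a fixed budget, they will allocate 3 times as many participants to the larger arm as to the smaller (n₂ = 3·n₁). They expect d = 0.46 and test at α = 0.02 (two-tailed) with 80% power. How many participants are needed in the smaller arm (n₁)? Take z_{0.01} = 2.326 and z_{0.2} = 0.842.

With allocation ratio k = n₂/n₁ = 3, Var(x̄₁−x̄₂) = σ²(1/n₁ + 1/(k·n₁)) = σ²·(k+1)/(k·n₁).
So n₁ = (1 + 1/k)·((z_{α/2} + z_β)/d)² = 1.333 × (3.168/0.46)².
n₁ = 1.333 × 47.43 = 63.2.
Round up: n₁ = 64, giving n₂ = 3 × 64 = 192.

n₁ = 64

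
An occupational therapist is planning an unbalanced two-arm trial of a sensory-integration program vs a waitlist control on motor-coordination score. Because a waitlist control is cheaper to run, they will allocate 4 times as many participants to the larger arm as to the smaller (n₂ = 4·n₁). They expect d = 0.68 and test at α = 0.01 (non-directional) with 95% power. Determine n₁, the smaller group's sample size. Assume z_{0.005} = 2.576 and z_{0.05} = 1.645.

n₁ = 49

With allocation ratio k = n₂/n₁ = 4, Var(x̄₁−x̄₂) = σ²(1/n₁ + 1/(k·n₁)) = σ²·(k+1)/(k·n₁).
So n₁ = (1 + 1/k)·((z_{α/2} + z_β)/d)² = 1.250 × (4.221/0.68)².
n₁ = 1.250 × 38.53 = 48.2.
Round up: n₁ = 49, giving n₂ = 4 × 49 = 196.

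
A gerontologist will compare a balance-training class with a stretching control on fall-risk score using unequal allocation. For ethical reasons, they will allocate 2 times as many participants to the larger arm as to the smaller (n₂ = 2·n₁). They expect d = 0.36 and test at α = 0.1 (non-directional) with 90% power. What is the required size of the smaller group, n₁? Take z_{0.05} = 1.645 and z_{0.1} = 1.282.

With allocation ratio k = n₂/n₁ = 2, Var(x̄₁−x̄₂) = σ²(1/n₁ + 1/(k·n₁)) = σ²·(k+1)/(k·n₁).
So n₁ = (1 + 1/k)·((z_{α/2} + z_β)/d)² = 1.500 × (2.927/0.36)².
n₁ = 1.500 × 66.11 = 99.2.
Round up: n₁ = 100, giving n₂ = 2 × 100 = 200.

n₁ = 100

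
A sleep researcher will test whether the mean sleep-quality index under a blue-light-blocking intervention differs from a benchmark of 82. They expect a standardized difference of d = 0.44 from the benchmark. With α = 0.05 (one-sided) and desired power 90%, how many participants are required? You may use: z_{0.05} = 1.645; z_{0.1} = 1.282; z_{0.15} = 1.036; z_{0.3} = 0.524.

For a one-sample test: n = ((z_{α} + z_β) / d)².
z_{α} + z_β = 1.645 + 1.282 = 2.927.
n = (2.927 / 0.44)² = 6.652² = 44.25.
Round up.

n = 45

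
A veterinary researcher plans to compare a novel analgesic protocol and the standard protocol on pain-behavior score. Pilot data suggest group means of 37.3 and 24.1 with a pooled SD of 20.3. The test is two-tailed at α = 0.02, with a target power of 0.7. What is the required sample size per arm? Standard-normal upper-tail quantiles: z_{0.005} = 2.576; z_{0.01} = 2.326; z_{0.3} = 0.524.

Cohen's d = |M₁ − M₂| / SD_pooled = |37.3 − 24.1| / 20.3 = 13.2 / 20.3 = 0.650.
For two independent groups with equal n: n = 2·((z_{α/2} + z_β) / d)².
z_{α/2} + z_β = 2.326 + 0.524 = 2.850.
n = 2 × (2.850 / 0.650)² = 2 × 4.385² = 2 × 19.22 = 38.4.
Round up to the next whole participant.

n = 39 per group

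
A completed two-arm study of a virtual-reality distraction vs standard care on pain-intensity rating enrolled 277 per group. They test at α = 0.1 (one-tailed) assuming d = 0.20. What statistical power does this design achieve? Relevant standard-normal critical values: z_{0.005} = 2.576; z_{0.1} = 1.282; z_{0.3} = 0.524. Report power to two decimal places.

power ≈ 0.86

For two equal groups, power = Φ(d·√(n/2) − z_{α}).
d·√(n/2) = 0.20 × √(277/2) = 0.20 × 11.769 = 2.354.
z_β = 2.354 − 1.282 = 1.072.
Power = Φ(1.072) = 0.858.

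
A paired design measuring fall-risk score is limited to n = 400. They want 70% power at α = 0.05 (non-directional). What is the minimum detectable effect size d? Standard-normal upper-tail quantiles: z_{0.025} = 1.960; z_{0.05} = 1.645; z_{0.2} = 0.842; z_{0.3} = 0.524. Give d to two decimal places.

d_min ≈ 0.12

For a single sample (or paired design) of n = 400: d_min = (z_{α/2} + z_β)/√n.
z-sum = 1.960 + 0.524 = 2.484.
d_min = 2.484 / √400 = 2.484 / 20.000 = 0.124.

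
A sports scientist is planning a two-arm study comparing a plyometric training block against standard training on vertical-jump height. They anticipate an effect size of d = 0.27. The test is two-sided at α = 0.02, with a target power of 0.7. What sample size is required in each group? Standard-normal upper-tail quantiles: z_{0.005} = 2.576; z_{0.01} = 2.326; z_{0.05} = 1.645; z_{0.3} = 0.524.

For two independent groups with equal n: n = 2·((z_{α/2} + z_β) / d)².
z_{α/2} + z_β = 2.326 + 0.524 = 2.850.
n = 2 × (2.850 / 0.27)² = 2 × 10.556² = 2 × 111.42 = 222.8.
Round up to the next whole participant.

n = 223 per group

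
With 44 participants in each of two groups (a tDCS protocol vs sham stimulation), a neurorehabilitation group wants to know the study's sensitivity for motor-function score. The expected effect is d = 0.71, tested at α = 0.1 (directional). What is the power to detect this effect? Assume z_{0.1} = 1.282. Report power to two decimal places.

power ≈ 0.98

For two equal groups, power = Φ(d·√(n/2) − z_{α}).
d·√(n/2) = 0.71 × √(44/2) = 0.71 × 4.690 = 3.330.
z_β = 3.330 − 1.282 = 2.048.
Power = Φ(2.048) = 0.980.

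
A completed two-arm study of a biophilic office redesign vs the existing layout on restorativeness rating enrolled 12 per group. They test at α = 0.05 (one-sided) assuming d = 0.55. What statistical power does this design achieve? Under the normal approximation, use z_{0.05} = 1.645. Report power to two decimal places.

power ≈ 0.38

For two equal groups, power = Φ(d·√(n/2) − z_{α}).
d·√(n/2) = 0.55 × √(12/2) = 0.55 × 2.449 = 1.347.
z_β = 1.347 − 1.645 = -0.298.
Power = Φ(-0.298) = 0.383.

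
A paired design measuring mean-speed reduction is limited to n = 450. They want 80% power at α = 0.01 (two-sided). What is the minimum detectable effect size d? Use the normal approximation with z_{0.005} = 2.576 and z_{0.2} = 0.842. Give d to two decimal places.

For a single sample (or paired design) of n = 450: d_min = (z_{α/2} + z_β)/√n.
z-sum = 2.576 + 0.842 = 3.418.
d_min = 3.418 / √450 = 3.418 / 21.213 = 0.161.

d_min ≈ 0.16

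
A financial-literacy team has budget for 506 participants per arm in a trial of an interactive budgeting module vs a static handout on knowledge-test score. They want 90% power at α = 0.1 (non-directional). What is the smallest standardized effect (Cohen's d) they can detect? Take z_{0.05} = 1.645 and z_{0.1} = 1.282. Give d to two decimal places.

d_min ≈ 0.18

For two independent groups of n = 506 each: d_min = (z_{α/2} + z_β)·√(2/n).
z-sum = 1.645 + 1.282 = 2.927.
d_min = 2.927 × √(2/506) = 2.927 × 0.0629 = 0.184.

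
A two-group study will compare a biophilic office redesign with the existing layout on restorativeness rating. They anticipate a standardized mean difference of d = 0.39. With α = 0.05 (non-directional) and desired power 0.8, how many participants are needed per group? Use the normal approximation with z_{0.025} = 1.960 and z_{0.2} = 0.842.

For two independent groups with equal n: n = 2·((z_{α/2} + z_β) / d)².
z_{α/2} + z_β = 1.960 + 0.842 = 2.802.
n = 2 × (2.802 / 0.39)² = 2 × 7.185² = 2 × 51.62 = 103.2.
Round up to the next whole participant.

n = 104 per group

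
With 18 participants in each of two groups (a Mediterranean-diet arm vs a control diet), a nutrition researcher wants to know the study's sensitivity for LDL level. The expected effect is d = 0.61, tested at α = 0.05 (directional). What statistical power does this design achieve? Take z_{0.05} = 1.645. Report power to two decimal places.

For two equal groups, power = Φ(d·√(n/2) − z_{α}).
d·√(n/2) = 0.61 × √(18/2) = 0.61 × 3.000 = 1.830.
z_β = 1.830 − 1.645 = 0.185.
Power = Φ(0.185) = 0.573.

power ≈ 0.57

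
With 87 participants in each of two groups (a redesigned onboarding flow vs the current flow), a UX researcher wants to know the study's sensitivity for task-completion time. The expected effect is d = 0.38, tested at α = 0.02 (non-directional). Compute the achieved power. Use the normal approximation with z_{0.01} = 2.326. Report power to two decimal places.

For two equal groups, power = Φ(d·√(n/2) − z_{α/2}).
d·√(n/2) = 0.38 × √(87/2) = 0.38 × 6.595 = 2.506.
z_β = 2.506 − 2.326 = 0.180.
Power = Φ(0.180) = 0.572.

power ≈ 0.57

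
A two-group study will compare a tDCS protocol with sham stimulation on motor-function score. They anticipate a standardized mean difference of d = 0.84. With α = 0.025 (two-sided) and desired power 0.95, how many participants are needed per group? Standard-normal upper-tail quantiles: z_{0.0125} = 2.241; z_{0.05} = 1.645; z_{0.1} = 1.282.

n = 43 per group

For two independent groups with equal n: n = 2·((z_{α/2} + z_β) / d)².
z_{α/2} + z_β = 2.241 + 1.645 = 3.886.
n = 2 × (3.886 / 0.84)² = 2 × 4.626² = 2 × 21.40 = 42.8.
Round up to the next whole participant.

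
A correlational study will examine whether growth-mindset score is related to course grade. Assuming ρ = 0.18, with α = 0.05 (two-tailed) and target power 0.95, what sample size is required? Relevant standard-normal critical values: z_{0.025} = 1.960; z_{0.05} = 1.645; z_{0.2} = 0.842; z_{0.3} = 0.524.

Fisher's z: C = ½·ln((1+r)/(1−r)) = ½·ln(1.4390) = 0.1820.
n = ((z_{α/2} + z_β)/C)² + 3.
(1.960 + 1.645) / 0.1820 = 3.605 / 0.1820 = 19.808.
n = 19.808² + 3 = 392.34 + 3 = 395.3.
Round up.

n = 396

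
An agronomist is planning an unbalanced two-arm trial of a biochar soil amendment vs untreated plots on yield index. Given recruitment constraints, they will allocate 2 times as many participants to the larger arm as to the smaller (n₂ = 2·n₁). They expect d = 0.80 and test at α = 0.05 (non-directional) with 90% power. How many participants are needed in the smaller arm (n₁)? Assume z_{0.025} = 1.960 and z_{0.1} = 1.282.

With allocation ratio k = n₂/n₁ = 2, Var(x̄₁−x̄₂) = σ²(1/n₁ + 1/(k·n₁)) = σ²·(k+1)/(k·n₁).
So n₁ = (1 + 1/k)·((z_{α/2} + z_β)/d)² = 1.500 × (3.242/0.80)².
n₁ = 1.500 × 16.42 = 24.6.
Round up: n₁ = 25, giving n₂ = 2 × 25 = 50.

n₁ = 25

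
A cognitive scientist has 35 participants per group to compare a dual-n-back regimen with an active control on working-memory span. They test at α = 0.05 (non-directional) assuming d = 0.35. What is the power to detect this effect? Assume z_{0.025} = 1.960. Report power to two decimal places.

power ≈ 0.31

For two equal groups, power = Φ(d·√(n/2) − z_{α/2}).
d·√(n/2) = 0.35 × √(35/2) = 0.35 × 4.183 = 1.464.
z_β = 1.464 − 1.960 = -0.496.
Power = Φ(-0.496) = 0.310.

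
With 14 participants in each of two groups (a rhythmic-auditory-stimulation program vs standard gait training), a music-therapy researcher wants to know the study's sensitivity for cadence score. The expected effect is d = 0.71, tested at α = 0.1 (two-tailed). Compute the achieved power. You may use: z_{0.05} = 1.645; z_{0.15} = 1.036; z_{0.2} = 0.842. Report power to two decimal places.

For two equal groups, power = Φ(d·√(n/2) − z_{α/2}).
d·√(n/2) = 0.71 × √(14/2) = 0.71 × 2.646 = 1.878.
z_β = 1.878 − 1.645 = 0.233.
Power = Φ(0.233) = 0.592.

power ≈ 0.59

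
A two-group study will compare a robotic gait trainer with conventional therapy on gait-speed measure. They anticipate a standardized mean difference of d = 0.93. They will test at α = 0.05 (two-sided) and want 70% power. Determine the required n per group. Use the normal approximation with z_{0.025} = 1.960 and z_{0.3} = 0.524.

For two independent groups with equal n: n = 2·((z_{α/2} + z_β) / d)².
z_{α/2} + z_β = 1.960 + 0.524 = 2.484.
n = 2 × (2.484 / 0.93)² = 2 × 2.671² = 2 × 7.13 = 14.3.
Round up to the next whole participant.

n = 15 per group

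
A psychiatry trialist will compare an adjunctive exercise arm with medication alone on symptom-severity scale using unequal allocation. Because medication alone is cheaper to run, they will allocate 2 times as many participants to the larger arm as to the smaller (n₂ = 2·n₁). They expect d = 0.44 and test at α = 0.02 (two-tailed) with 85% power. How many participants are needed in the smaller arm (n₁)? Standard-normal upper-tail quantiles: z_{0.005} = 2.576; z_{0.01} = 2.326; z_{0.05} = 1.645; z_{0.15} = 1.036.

With allocation ratio k = n₂/n₁ = 2, Var(x̄₁−x̄₂) = σ²(1/n₁ + 1/(k·n₁)) = σ²·(k+1)/(k·n₁).
So n₁ = (1 + 1/k)·((z_{α/2} + z_β)/d)² = 1.500 × (3.362/0.44)².
n₁ = 1.500 × 58.38 = 87.6.
Round up: n₁ = 88, giving n₂ = 2 × 88 = 176.

n₁ = 88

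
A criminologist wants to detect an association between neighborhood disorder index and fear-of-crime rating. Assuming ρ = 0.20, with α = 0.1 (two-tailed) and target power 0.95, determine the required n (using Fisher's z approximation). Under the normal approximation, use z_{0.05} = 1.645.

Fisher's z: C = ½·ln((1+r)/(1−r)) = ½·ln(1.5000) = 0.2027.
n = ((z_{α/2} + z_β)/C)² + 3.
(1.645 + 1.645) / 0.2027 = 3.290 / 0.2027 = 16.231.
n = 16.231² + 3 = 263.44 + 3 = 266.4.
Round up.

n = 267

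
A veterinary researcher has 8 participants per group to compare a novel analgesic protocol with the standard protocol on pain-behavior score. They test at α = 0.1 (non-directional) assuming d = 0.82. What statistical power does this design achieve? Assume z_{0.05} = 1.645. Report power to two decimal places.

For two equal groups, power = Φ(d·√(n/2) − z_{α/2}).
d·√(n/2) = 0.82 × √(8/2) = 0.82 × 2.000 = 1.640.
z_β = 1.640 − 1.645 = -0.005.
Power = Φ(-0.005) = 0.498.

power ≈ 0.50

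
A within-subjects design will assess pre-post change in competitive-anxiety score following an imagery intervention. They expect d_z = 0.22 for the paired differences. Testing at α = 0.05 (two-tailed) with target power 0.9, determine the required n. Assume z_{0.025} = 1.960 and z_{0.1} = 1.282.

For a paired (one-sample on differences) test: n = ((z_{α/2} + z_β) / d)².
z_{α/2} + z_β = 1.960 + 1.282 = 3.242.
n = (3.242 / 0.22)² = 14.736² = 217.16.
Round up.

n = 218 pairs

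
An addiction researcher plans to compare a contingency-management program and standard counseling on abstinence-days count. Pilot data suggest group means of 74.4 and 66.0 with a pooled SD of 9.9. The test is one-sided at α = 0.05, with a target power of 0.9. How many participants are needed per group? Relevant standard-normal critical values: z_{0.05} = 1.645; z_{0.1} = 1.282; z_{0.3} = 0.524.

n = 24 per group

Cohen's d = |M₁ − M₂| / SD_pooled = |74.4 − 66.0| / 9.9 = 8.4 / 9.9 = 0.848.
For two independent groups with equal n: n = 2·((z_{α} + z_β) / d)².
z_{α} + z_β = 1.645 + 1.282 = 2.927.
n = 2 × (2.927 / 0.848)² = 2 × 3.452² = 2 × 11.91 = 23.8.
Round up to the next whole participant.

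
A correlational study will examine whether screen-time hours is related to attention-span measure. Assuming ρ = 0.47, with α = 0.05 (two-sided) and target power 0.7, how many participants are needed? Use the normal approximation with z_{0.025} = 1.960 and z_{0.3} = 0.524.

n = 27

Fisher's z: C = ½·ln((1+r)/(1−r)) = ½·ln(2.7736) = 0.5101.
n = ((z_{α/2} + z_β)/C)² + 3.
(1.960 + 0.524) / 0.5101 = 2.484 / 0.5101 = 4.870.
n = 4.870² + 3 = 23.71 + 3 = 26.7.
Round up.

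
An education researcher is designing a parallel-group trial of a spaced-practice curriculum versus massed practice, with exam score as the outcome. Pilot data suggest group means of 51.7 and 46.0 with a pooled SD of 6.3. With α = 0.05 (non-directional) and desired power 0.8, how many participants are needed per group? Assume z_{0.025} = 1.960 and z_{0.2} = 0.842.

Cohen's d = |M₁ − M₂| / SD_pooled = |51.7 − 46.0| / 6.3 = 5.7 / 6.3 = 0.905.
For two independent groups with equal n: n = 2·((z_{α/2} + z_β) / d)².
z_{α/2} + z_β = 1.960 + 0.842 = 2.802.
n = 2 × (2.802 / 0.905)² = 2 × 3.096² = 2 × 9.59 = 19.2.
Round up to the next whole participant.

n = 20 per group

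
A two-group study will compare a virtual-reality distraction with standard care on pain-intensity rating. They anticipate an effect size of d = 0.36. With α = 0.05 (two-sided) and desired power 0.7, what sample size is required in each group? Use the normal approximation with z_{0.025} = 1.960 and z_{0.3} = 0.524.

For two independent groups with equal n: n = 2·((z_{α/2} + z_β) / d)².
z_{α/2} + z_β = 1.960 + 0.524 = 2.484.
n = 2 × (2.484 / 0.36)² = 2 × 6.900² = 2 × 47.61 = 95.2.
Round up to the next whole participant.

n = 96 per group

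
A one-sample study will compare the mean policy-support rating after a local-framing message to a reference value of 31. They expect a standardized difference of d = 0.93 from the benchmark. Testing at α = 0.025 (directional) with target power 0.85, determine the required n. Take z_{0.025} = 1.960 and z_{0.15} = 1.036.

For a one-sample test: n = ((z_{α} + z_β) / d)².
z_{α} + z_β = 1.960 + 1.036 = 2.996.
n = (2.996 / 0.93)² = 3.222² = 10.38.
Round up.

n = 11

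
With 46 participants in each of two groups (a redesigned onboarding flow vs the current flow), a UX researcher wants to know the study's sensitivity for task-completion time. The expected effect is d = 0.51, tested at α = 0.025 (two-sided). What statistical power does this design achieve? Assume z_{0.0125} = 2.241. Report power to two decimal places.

power ≈ 0.58

For two equal groups, power = Φ(d·√(n/2) − z_{α/2}).
d·√(n/2) = 0.51 × √(46/2) = 0.51 × 4.796 = 2.446.
z_β = 2.446 − 2.241 = 0.205.
Power = Φ(0.205) = 0.581.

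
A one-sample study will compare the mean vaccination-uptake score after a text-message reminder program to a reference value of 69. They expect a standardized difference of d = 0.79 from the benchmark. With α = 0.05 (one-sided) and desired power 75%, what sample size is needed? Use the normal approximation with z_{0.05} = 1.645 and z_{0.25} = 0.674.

n = 9

For a one-sample test: n = ((z_{α} + z_β) / d)².
z_{α} + z_β = 1.645 + 0.674 = 2.319.
n = (2.319 / 0.79)² = 2.935² = 8.62.
Round up.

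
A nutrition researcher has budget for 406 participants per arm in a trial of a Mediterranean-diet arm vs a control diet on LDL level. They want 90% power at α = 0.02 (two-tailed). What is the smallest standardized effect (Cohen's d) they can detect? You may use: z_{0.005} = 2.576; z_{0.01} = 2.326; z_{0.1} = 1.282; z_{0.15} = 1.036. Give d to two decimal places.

d_min ≈ 0.25

For two independent groups of n = 406 each: d_min = (z_{α/2} + z_β)·√(2/n).
z-sum = 2.326 + 1.282 = 3.608.
d_min = 3.608 × √(2/406) = 3.608 × 0.0702 = 0.253.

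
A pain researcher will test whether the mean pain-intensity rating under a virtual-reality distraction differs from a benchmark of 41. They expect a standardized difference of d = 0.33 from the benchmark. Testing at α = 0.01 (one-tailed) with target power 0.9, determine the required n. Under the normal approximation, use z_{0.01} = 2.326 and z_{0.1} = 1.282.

For a one-sample test: n = ((z_{α} + z_β) / d)².
z_{α} + z_β = 2.326 + 1.282 = 3.608.
n = (3.608 / 0.33)² = 10.933² = 119.54.
Round up.

n = 120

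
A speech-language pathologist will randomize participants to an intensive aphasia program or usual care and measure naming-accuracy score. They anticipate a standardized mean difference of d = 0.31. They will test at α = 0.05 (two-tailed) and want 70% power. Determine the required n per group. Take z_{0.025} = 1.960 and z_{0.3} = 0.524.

For two independent groups with equal n: n = 2·((z_{α/2} + z_β) / d)².
z_{α/2} + z_β = 1.960 + 0.524 = 2.484.
n = 2 × (2.484 / 0.31)² = 2 × 8.013² = 2 × 64.21 = 128.4.
Round up to the next whole participant.

n = 129 per group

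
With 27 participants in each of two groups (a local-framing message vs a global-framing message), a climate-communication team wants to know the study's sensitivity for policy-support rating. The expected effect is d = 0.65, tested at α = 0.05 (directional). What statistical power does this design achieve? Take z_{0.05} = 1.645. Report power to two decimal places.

For two equal groups, power = Φ(d·√(n/2) − z_{α}).
d·√(n/2) = 0.65 × √(27/2) = 0.65 × 3.674 = 2.388.
z_β = 2.388 − 1.645 = 0.743.
Power = Φ(0.743) = 0.771.

power ≈ 0.77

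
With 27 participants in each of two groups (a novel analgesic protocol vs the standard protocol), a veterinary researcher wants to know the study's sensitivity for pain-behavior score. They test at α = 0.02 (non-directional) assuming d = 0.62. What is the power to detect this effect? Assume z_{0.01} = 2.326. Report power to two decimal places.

power ≈ 0.48

For two equal groups, power = Φ(d·√(n/2) − z_{α/2}).
d·√(n/2) = 0.62 × √(27/2) = 0.62 × 3.674 = 2.278.
z_β = 2.278 − 2.326 = -0.048.
Power = Φ(-0.048) = 0.481.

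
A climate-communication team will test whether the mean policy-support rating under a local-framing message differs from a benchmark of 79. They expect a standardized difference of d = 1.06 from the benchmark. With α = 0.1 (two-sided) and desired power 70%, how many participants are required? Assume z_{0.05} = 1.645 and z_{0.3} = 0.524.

For a one-sample test: n = ((z_{α/2} + z_β) / d)².
z_{α/2} + z_β = 1.645 + 0.524 = 2.169.
n = (2.169 / 1.06)² = 2.046² = 4.19.
Round up.

n = 5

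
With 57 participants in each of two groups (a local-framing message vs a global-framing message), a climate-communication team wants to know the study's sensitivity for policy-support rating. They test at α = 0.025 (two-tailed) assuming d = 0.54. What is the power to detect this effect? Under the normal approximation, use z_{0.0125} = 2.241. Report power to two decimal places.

power ≈ 0.74

For two equal groups, power = Φ(d·√(n/2) − z_{α/2}).
d·√(n/2) = 0.54 × √(57/2) = 0.54 × 5.339 = 2.883.
z_β = 2.883 − 2.241 = 0.642.
Power = Φ(0.642) = 0.740.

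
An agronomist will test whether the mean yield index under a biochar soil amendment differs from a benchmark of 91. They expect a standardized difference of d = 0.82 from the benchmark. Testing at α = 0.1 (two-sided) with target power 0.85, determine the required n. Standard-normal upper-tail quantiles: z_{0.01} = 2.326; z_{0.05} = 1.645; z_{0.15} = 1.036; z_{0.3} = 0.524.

n = 11

For a one-sample test: n = ((z_{α/2} + z_β) / d)².
z_{α/2} + z_β = 1.645 + 1.036 = 2.681.
n = (2.681 / 0.82)² = 3.270² = 10.69.
Round up.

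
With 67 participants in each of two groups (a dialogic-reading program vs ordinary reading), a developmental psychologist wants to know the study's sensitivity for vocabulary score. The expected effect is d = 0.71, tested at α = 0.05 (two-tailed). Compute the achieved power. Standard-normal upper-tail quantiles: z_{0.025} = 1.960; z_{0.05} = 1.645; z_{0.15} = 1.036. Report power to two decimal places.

For two equal groups, power = Φ(d·√(n/2) − z_{α/2}).
d·√(n/2) = 0.71 × √(67/2) = 0.71 × 5.788 = 4.109.
z_β = 4.109 − 1.960 = 2.149.
Power = Φ(2.149) = 0.984.

power ≈ 0.98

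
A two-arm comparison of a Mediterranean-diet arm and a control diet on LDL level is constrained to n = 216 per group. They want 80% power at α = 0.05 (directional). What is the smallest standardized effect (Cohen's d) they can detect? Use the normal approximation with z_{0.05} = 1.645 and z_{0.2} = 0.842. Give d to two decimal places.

d_min ≈ 0.24

For two independent groups of n = 216 each: d_min = (z_{α} + z_β)·√(2/n).
z-sum = 1.645 + 0.842 = 2.487.
d_min = 2.487 × √(2/216) = 2.487 × 0.0962 = 0.239.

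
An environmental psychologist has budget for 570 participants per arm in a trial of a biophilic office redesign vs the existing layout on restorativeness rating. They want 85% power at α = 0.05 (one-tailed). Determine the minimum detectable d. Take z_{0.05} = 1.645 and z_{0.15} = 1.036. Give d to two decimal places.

d_min ≈ 0.16

For two independent groups of n = 570 each: d_min = (z_{α} + z_β)·√(2/n).
z-sum = 1.645 + 1.036 = 2.681.
d_min = 2.681 × √(2/570) = 2.681 × 0.0592 = 0.159.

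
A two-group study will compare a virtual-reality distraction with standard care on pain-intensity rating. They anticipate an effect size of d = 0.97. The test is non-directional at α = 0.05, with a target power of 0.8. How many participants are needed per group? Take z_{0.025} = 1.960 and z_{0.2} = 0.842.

For two independent groups with equal n: n = 2·((z_{α/2} + z_β) / d)².
z_{α/2} + z_β = 1.960 + 0.842 = 2.802.
n = 2 × (2.802 / 0.97)² = 2 × 2.889² = 2 × 8.34 = 16.7.
Round up to the next whole participant.

n = 17 per group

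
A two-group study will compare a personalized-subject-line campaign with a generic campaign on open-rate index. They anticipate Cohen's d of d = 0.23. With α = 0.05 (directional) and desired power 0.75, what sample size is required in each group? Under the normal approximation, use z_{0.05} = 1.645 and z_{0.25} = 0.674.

n = 204 per group

For two independent groups with equal n: n = 2·((z_{α} + z_β) / d)².
z_{α} + z_β = 1.645 + 0.674 = 2.319.
n = 2 × (2.319 / 0.23)² = 2 × 10.083² = 2 × 101.66 = 203.3.
Round up to the next whole participant.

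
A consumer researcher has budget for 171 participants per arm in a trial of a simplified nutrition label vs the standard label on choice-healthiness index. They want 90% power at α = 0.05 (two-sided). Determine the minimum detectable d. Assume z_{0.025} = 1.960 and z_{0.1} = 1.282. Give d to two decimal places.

d_min ≈ 0.35

For two independent groups of n = 171 each: d_min = (z_{α/2} + z_β)·√(2/n).
z-sum = 1.960 + 1.282 = 3.242.
d_min = 3.242 × √(2/171) = 3.242 × 0.1081 = 0.351.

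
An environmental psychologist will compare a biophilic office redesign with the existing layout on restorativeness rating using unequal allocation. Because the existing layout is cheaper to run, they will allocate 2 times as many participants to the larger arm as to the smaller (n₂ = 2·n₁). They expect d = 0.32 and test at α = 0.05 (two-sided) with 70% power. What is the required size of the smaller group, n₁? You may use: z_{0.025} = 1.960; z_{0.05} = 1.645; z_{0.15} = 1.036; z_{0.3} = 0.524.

n₁ = 91

With allocation ratio k = n₂/n₁ = 2, Var(x̄₁−x̄₂) = σ²(1/n₁ + 1/(k·n₁)) = σ²·(k+1)/(k·n₁).
So n₁ = (1 + 1/k)·((z_{α/2} + z_β)/d)² = 1.500 × (2.484/0.32)².
n₁ = 1.500 × 60.26 = 90.4.
Round up: n₁ = 91, giving n₂ = 2 × 91 = 182.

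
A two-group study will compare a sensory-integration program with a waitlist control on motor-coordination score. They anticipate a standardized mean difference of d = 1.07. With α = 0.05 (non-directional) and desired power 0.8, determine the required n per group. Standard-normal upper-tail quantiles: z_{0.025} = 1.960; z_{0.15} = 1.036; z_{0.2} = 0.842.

n = 14 per group

For two independent groups with equal n: n = 2·((z_{α/2} + z_β) / d)².
z_{α/2} + z_β = 1.960 + 0.842 = 2.802.
n = 2 × (2.802 / 1.07)² = 2 × 2.619² = 2 × 6.86 = 13.7.
Round up to the next whole participant.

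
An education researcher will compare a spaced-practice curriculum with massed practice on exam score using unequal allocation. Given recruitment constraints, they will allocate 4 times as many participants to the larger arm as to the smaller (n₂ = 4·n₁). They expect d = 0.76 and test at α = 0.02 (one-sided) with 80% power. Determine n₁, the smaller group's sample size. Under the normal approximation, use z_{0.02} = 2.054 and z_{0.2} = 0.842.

With allocation ratio k = n₂/n₁ = 4, Var(x̄₁−x̄₂) = σ²(1/n₁ + 1/(k·n₁)) = σ²·(k+1)/(k·n₁).
So n₁ = (1 + 1/k)·((z_{α} + z_β)/d)² = 1.250 × (2.896/0.76)².
n₁ = 1.250 × 14.52 = 18.2.
Round up: n₁ = 19, giving n₂ = 4 × 19 = 76.

n₁ = 19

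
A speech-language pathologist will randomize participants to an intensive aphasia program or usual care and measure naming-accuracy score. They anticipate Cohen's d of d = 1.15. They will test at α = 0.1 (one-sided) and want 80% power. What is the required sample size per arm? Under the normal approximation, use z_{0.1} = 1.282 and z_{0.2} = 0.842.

n = 7 per group

For two independent groups with equal n: n = 2·((z_{α} + z_β) / d)².
z_{α} + z_β = 1.282 + 0.842 = 2.124.
n = 2 × (2.124 / 1.15)² = 2 × 1.847² = 2 × 3.41 = 6.8.
Round up to the next whole participant.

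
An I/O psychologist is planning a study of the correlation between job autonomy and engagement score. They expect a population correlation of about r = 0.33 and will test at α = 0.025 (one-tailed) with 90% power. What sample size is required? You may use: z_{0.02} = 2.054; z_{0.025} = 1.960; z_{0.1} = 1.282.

Fisher's z: C = ½·ln((1+r)/(1−r)) = ½·ln(1.9851) = 0.3428.
n = ((z_{α} + z_β)/C)² + 3.
(1.960 + 1.282) / 0.3428 = 3.242 / 0.3428 = 9.457.
n = 9.457² + 3 = 89.44 + 3 = 92.4.
Round up.

n = 93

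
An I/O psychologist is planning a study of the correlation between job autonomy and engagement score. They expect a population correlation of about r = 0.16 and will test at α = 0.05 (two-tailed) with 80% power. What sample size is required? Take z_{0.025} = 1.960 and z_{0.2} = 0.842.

n = 305

Fisher's z: C = ½·ln((1+r)/(1−r)) = ½·ln(1.3810) = 0.1614.
n = ((z_{α/2} + z_β)/C)² + 3.
(1.960 + 0.842) / 0.1614 = 2.802 / 0.1614 = 17.361.
n = 17.361² + 3 = 301.39 + 3 = 304.4.
Round up.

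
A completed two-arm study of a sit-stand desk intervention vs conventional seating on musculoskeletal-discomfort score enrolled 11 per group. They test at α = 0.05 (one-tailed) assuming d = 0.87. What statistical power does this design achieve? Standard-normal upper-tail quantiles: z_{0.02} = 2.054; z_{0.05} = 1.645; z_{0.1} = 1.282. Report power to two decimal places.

For two equal groups, power = Φ(d·√(n/2) − z_{α}).
d·√(n/2) = 0.87 × √(11/2) = 0.87 × 2.345 = 2.040.
z_β = 2.040 − 1.645 = 0.395.
Power = Φ(0.395) = 0.654.

power ≈ 0.65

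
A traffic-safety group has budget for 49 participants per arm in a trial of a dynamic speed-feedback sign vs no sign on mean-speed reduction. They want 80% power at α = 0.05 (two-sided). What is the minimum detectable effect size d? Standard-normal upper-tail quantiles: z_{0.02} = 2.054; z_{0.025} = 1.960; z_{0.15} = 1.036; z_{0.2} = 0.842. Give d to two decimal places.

d_min ≈ 0.57

For two independent groups of n = 49 each: d_min = (z_{α/2} + z_β)·√(2/n).
z-sum = 1.960 + 0.842 = 2.802.
d_min = 2.802 × √(2/49) = 2.802 × 0.2020 = 0.566.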